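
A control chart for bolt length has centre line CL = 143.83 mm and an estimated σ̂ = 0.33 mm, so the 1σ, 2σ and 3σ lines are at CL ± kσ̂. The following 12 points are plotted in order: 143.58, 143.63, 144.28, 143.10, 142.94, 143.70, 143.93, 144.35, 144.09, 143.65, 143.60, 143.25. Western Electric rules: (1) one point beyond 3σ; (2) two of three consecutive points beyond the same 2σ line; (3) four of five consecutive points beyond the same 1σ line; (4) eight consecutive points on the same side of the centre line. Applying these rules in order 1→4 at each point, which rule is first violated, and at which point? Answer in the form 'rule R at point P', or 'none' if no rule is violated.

rule 2 at point 5

Zone of each point (C = within 1σ̂, B = 1σ̂–2σ̂, A = 2σ̂–3σ̂, * = beyond 3σ̂; sign = side of CL): 1:-C, 2:-C, 3:+B, 4:-A, 5:-A, 6:-C, 7:+C, 8:+B, 9:+C, 10:-C, 11:-C, 12:-B
Rule 2 (two of three consecutive points beyond the same 2σ limit) is satisfied at point 5.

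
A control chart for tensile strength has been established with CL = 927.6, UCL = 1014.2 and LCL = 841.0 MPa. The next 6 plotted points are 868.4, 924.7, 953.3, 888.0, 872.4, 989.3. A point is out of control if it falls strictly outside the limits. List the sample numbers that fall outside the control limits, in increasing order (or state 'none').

All 6 points lie within [841.0, 1014.2].

none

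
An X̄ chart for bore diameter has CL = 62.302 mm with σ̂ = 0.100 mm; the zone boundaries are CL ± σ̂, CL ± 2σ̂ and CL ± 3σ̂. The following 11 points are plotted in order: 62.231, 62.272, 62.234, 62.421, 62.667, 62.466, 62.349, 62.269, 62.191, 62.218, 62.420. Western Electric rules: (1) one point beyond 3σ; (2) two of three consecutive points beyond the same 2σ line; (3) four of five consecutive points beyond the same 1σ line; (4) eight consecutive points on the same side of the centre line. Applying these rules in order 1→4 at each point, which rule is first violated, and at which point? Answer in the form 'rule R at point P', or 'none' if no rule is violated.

rule 1 at point 5

Zone of each point (C = within 1σ̂, B = 1σ̂–2σ̂, A = 2σ̂–3σ̂, * = beyond 3σ̂; sign = side of CL): 1:-C, 2:-C, 3:-C, 4:+B, 5:+*, 6:+B, 7:+C, 8:-C, 9:-B, 10:-C, 11:+B
Rule 1 (one point beyond the 3σ limits) is satisfied at point 5.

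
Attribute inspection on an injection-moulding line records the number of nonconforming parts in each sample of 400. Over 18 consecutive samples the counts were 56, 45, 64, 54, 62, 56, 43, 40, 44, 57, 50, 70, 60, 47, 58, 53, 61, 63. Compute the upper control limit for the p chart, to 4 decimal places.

p̄ = Σdᵢ / (k·n) = 983 / (18 × 400) = 0.13653
UCL = p̄ + 3·√(p̄(1−p̄)/n) = 0.13653 + 3 × √(0.13653×0.86347/400) = 0.13653 + 3 × 0.01717 = 0.18803

0.1880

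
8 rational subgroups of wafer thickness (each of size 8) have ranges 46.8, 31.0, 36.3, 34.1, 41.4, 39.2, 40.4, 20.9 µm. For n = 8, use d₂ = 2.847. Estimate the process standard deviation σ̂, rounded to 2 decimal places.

12.74

R̄ = (46.8 + 31.0 + 36.3 + 34.1 + 41.4 + 39.2 + 40.4 + 20.9) / 8 = 36.2625
σ̂ = R̄ / d₂ = 36.2625 / 2.847 = 12.7371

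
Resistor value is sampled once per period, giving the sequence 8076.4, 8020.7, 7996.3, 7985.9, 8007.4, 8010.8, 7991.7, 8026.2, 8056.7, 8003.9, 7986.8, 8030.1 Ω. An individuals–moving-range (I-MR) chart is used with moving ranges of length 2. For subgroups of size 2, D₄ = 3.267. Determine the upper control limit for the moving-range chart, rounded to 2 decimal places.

Moving ranges: 55.7, 24.4, 10.4, 21.5, 3.4, 19.1, 34.5, 30.5, 52.8, 17.1, 43.3; M̄R̄ = 312.7000 / 11 = 28.4273
UCL_MR = D₄·M̄R̄ = 3.267 × 28.4273 = 92.8719

92.87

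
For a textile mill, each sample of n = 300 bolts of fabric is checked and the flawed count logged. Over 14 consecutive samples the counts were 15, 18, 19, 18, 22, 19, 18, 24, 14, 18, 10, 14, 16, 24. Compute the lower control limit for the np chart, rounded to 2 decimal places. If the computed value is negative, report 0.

p̄ = Σdᵢ / (k·n) = 249 / (14 × 300) = 0.05929
LCL = np̄ − 3·√(np̄(1−p̄)) = 17.7857 − 3 × 4.0904 = 5.5145

5.51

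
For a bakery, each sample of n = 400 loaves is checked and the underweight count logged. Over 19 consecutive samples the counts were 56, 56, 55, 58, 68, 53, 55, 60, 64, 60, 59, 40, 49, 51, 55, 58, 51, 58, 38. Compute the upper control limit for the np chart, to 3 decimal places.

p̄ = Σdᵢ / (k·n) = 1044 / (19 × 400) = 0.13737
UCL = np̄ + 3·√(np̄(1−p̄)) = 54.9474 + 3 × √(54.9474×0.86263) = 54.9474 + 3 × 6.8847 = 75.6015

75.602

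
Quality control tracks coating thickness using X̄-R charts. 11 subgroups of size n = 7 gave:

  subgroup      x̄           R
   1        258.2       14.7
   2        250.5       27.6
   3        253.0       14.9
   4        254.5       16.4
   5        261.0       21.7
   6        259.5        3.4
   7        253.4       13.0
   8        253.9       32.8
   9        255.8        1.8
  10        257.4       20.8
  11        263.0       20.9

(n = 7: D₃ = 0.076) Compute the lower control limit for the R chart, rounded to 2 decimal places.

R̄ = (14.7 + 27.6 + 14.9 + 16.4 + 21.7 + 3.4 + 13.0 + 32.8 + 1.8 + 20.8 + 20.9) / 11 = 188.0000 / 11 = 17.0909
LCL_R = D₃·R̄ = 0.076 × 17.0909 = 1.2989

1.30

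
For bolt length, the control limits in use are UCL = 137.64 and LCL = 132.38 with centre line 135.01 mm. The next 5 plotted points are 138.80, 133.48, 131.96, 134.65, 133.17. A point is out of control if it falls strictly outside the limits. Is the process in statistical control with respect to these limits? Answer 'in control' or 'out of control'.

Compare each point to [132.38, 137.64]: sample 1 = 138.80 > UCL; sample 3 = 131.96 < LCL.

out of control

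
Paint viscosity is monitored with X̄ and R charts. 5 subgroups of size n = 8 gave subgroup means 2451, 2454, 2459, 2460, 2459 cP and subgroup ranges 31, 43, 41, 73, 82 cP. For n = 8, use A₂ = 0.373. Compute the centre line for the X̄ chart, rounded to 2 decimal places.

X̄̄ = (2451 + 2454 + 2459 + 2460 + 2459) / 5 = 12283.0000 / 5 = 2456.6000
CL = X̄̄ = 2456.6000

2456.60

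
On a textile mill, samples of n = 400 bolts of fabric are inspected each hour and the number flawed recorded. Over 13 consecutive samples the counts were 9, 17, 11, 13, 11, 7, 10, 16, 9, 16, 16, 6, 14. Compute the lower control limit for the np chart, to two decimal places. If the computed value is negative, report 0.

p̄ = Σdᵢ / (k·n) = 155 / (13 × 400) = 0.02981
LCL = np̄ − 3·√(np̄(1−p̄)) = 11.9231 − 3 × 3.4011 = 1.7197

1.72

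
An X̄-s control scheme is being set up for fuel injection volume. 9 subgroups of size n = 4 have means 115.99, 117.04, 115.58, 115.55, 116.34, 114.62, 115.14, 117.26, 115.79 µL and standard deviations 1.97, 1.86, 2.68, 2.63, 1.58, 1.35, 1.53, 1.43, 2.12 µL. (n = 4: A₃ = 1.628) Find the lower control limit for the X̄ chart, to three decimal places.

X̄̄ = (115.99 + 117.04 + 115.58 + 115.55 + 116.34 + 114.62 + 115.14 + 117.26 + 115.79) / 9 = 115.9233
s̄ = (1.97 + 1.86 + 2.68 + 2.63 + 1.58 + 1.35 + 1.53 + 1.43 + 2.12) / 9 = 1.9056
LCL = X̄̄ − A₃·s̄ = 115.9233 − 1.628 × 1.9056 = 112.8211

112.821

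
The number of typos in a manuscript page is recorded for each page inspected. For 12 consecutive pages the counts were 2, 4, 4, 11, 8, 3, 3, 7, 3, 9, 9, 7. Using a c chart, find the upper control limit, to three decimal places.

13.079

c̄ = (2 + 4 + 4 + 11 + 8 + 3 + 3 + 7 + 3 + 9 + 9 + 7) / 12 = 70 / 12 = 5.8333
UCL = c̄ + 3√c̄ = 5.8333 + 3 × √5.8333 = 5.8333 + 3 × 2.4152 = 13.0790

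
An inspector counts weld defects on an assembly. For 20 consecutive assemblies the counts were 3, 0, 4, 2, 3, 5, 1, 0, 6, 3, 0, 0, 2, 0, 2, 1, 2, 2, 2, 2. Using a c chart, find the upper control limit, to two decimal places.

6.24

c̄ = (3 + 0 + 4 + 2 + 3 + 5 + 1 + 0 + 6 + 3 + 0 + 0 + 2 + 0 + 2 + 1 + 2 + 2 + 2 + 2) / 20 = 40 / 20 = 2.0000
UCL = c̄ + 3√c̄ = 2.0000 + 3 × √2.0000 = 2.0000 + 3 × 1.4142 = 6.2426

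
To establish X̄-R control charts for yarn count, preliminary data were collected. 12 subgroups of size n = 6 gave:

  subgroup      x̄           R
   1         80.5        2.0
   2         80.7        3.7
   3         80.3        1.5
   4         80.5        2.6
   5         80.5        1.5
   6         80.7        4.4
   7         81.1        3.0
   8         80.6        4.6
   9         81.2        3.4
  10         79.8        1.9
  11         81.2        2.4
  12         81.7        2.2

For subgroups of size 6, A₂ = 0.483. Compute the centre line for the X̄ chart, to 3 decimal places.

80.733

X̄̄ = (80.5 + 80.7 + 80.3 + 80.5 + 80.5 + 80.7 + 81.1 + 80.6 + 81.2 + 79.8 + 81.2 + 81.7) / 12 = 968.8000 / 12 = 80.7333
CL = X̄̄ = 80.7333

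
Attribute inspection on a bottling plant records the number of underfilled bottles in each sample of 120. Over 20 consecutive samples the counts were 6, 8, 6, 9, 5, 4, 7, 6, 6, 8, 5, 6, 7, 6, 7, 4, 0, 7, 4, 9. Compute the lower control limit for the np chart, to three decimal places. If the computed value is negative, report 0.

p̄ = Σdᵢ / (k·n) = 120 / (20 × 120) = 0.05000
LCL = np̄ − 3·√(np̄(1−p̄)) = 6.0000 − 3 × 2.3875 = -1.1624 → 0 (negative, so LCL = 0)

0.000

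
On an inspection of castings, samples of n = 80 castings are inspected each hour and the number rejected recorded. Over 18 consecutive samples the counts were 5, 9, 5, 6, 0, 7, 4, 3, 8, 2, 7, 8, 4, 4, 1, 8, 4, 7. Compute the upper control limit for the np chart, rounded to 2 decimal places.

11.67

p̄ = Σdᵢ / (k·n) = 92 / (18 × 80) = 0.06389
UCL = np̄ + 3·√(np̄(1−p̄)) = 5.1111 + 3 × √(5.1111×0.93611) = 5.1111 + 3 × 2.1874 = 11.6732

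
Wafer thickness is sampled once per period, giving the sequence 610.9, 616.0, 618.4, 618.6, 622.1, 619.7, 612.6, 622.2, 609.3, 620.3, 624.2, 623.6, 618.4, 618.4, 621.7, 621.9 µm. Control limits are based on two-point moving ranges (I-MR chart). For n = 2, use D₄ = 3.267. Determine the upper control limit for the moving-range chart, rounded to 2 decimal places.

14.68

Moving ranges: 5.1, 2.4, 0.2, 3.5, 2.4, 7.1, 9.6, 12.9, 11.0, 3.9, 0.6, 5.2, 0.0, 3.3, 0.2; M̄R̄ = 67.4000 / 15 = 4.4933
UCL_MR = D₄·M̄R̄ = 3.267 × 4.4933 = 14.6797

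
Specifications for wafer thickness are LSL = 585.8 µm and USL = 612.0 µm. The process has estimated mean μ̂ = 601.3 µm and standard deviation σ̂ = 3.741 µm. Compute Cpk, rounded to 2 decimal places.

0.95

Cpu = (USL − μ̂) / (3σ̂) = (612.0 − 601.3) / (3 × 3.741) = 0.9534; Cpl = (μ̂ − LSL) / (3σ̂) = (601.3 − 585.8) / (3 × 3.741) = 1.3811; Cpk = min(Cpu, Cpl) = 0.9534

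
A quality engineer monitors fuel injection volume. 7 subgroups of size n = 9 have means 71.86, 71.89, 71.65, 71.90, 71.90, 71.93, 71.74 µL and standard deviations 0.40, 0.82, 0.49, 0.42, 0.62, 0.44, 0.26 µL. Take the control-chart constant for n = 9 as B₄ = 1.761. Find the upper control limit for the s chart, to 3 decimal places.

0.868

s̄ = (0.40 + 0.82 + 0.49 + 0.42 + 0.62 + 0.44 + 0.26) / 7 = 0.4929
UCL_s = B₄·s̄ = 1.761 × 0.4929 = 0.8679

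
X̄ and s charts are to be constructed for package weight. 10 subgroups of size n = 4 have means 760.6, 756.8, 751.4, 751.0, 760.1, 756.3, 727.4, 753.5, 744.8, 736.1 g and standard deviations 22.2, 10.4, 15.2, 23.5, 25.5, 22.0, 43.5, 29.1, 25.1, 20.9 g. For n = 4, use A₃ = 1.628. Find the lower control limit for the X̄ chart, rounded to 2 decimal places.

X̄̄ = (760.6 + 756.8 + 751.4 + 751.0 + 760.1 + 756.3 + 727.4 + 753.5 + 744.8 + 736.1) / 10 = 749.8000
s̄ = (22.2 + 10.4 + 15.2 + 23.5 + 25.5 + 22.0 + 43.5 + 29.1 + 25.1 + 20.9) / 10 = 23.7400
LCL = X̄̄ − A₃·s̄ = 749.8000 − 1.628 × 23.7400 = 711.1513

711.15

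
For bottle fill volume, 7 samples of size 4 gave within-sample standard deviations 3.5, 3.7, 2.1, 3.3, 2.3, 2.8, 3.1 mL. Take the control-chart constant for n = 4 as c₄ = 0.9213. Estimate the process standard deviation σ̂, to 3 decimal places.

3.225

s̄ = (3.5 + 3.7 + 2.1 + 3.3 + 2.3 + 2.8 + 3.1) / 7 = 2.9714
σ̂ = s̄ / c₄ = 2.9714 / 0.9213 = 3.2253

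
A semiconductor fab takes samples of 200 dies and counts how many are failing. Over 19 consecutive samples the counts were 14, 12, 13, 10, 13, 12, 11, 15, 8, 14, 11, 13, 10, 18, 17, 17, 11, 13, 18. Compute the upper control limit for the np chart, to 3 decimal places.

23.676

p̄ = Σdᵢ / (k·n) = 250 / (19 × 200) = 0.06579
UCL = np̄ + 3·√(np̄(1−p̄)) = 13.1579 + 3 × √(13.1579×0.93421) = 13.1579 + 3 × 3.5060 = 23.6760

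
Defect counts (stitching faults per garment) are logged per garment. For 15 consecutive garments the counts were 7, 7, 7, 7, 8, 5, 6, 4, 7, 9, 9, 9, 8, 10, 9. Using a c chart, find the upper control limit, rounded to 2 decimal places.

15.66

c̄ = (7 + 7 + 7 + 7 + 8 + 5 + 6 + 4 + 7 + 9 + 9 + 9 + 8 + 10 + 9) / 15 = 112 / 15 = 7.4667
UCL = c̄ + 3√c̄ = 7.4667 + 3 × √7.4667 = 7.4667 + 3 × 2.7325 = 15.6642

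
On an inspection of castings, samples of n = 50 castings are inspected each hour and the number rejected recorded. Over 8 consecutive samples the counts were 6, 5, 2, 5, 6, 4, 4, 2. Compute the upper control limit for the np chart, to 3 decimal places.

10.166

p̄ = Σdᵢ / (k·n) = 34 / (8 × 50) = 0.08500
UCL = np̄ + 3·√(np̄(1−p̄)) = 4.2500 + 3 × √(4.2500×0.91500) = 4.2500 + 3 × 1.9720 = 10.1660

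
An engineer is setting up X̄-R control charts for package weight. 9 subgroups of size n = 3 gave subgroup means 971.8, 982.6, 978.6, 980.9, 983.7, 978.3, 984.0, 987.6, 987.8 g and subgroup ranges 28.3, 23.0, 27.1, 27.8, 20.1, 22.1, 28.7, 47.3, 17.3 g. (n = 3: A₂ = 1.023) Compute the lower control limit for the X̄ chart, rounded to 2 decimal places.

954.23

X̄̄ = (971.8 + 982.6 + 978.6 + 980.9 + 983.7 + 978.3 + 984.0 + 987.6 + 987.8) / 9 = 8835.3000 / 9 = 981.7000
R̄ = (28.3 + 23.0 + 27.1 + 27.8 + 20.1 + 22.1 + 28.7 + 47.3 + 17.3) / 9 = 241.7000 / 9 = 26.8556
LCL = X̄̄ − A₂·R̄ = 981.7000 − 1.023 × 26.8556 = 954.2268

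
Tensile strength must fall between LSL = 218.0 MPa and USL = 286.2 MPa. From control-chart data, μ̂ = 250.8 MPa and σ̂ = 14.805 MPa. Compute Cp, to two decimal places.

Cp = (USL − LSL) / (6σ̂) = (286.2 − 218.0) / (6 × 14.805) = 68.2000 / 88.8300 = 0.7678

0.77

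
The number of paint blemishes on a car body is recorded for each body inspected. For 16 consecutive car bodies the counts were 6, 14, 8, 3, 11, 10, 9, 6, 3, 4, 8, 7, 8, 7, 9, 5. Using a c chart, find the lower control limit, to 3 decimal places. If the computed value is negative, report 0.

c̄ = (6 + 14 + 8 + 3 + 11 + 10 + 9 + 6 + 3 + 4 + 8 + 7 + 8 + 7 + 9 + 5) / 16 = 118 / 16 = 7.3750
LCL = c̄ − 3√c̄ = 7.3750 − 3 × 2.7157 = -0.7721 → 0 (cannot be negative)

0.000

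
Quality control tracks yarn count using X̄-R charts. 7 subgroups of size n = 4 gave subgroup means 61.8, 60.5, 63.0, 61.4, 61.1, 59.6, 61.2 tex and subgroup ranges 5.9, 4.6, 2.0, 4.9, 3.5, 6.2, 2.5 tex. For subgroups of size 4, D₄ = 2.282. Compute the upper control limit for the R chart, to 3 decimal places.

9.650

R̄ = (5.9 + 4.6 + 2.0 + 4.9 + 3.5 + 6.2 + 2.5) / 7 = 29.6000 / 7 = 4.2286
UCL_R = D₄·R̄ = 2.282 × 4.2286 = 9.6496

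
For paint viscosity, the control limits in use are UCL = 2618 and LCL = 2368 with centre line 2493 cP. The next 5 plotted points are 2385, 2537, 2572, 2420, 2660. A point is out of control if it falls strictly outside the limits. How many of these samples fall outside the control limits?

1

Compare each point to [2368, 2618]: sample 5 = 2660 > UCL.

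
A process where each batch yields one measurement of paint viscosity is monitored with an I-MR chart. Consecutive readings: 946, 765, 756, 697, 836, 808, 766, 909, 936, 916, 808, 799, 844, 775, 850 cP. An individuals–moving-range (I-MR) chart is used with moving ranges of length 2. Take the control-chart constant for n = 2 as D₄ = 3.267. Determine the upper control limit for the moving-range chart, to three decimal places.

Moving ranges: 181, 9, 59, 139, 28, 42, 143, 27, 20, 108, 9, 45, 69, 75; M̄R̄ = 954.0000 / 14 = 68.1429
UCL_MR = D₄·M̄R̄ = 3.267 × 68.1429 = 222.6227

222.623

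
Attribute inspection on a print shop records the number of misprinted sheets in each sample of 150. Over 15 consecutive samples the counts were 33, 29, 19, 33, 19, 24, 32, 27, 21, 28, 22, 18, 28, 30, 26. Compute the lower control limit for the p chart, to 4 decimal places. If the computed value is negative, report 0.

p̄ = Σdᵢ / (k·n) = 389 / (15 × 150) = 0.17289
LCL = p̄ − 3·√(p̄(1−p̄)/n) = 0.17289 − 3 × 0.03088 = 0.08026

0.0803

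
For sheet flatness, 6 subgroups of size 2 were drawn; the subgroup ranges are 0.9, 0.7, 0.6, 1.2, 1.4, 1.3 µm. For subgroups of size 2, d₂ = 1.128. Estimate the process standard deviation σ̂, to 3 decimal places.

0.901

R̄ = (0.9 + 0.7 + 0.6 + 1.2 + 1.4 + 1.3) / 6 = 1.0167
σ̂ = R̄ / d₂ = 1.0167 / 1.128 = 0.9013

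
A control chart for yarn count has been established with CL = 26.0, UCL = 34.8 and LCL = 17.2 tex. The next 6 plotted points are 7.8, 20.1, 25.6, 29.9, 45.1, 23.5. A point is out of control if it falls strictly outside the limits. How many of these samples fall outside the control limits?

2

Compare each point to [17.2, 34.8]: sample 1 = 7.8 < LCL; sample 5 = 45.1 > UCL.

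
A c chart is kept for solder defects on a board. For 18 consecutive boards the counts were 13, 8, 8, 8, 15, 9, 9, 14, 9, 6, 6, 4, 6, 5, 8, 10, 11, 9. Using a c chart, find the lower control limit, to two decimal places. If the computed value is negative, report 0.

c̄ = (13 + 8 + 8 + 8 + 15 + 9 + 9 + 14 + 9 + 6 + 6 + 4 + 6 + 5 + 8 + 10 + 11 + 9) / 18 = 158 / 18 = 8.7778
LCL = c̄ − 3√c̄ = 8.7778 − 3 × 2.9627 = -0.1104 → 0 (cannot be negative)

0.00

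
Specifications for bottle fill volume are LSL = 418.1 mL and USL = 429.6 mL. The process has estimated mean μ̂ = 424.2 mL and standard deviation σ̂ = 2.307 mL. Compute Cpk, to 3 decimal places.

0.780

Cpu = (USL − μ̂) / (3σ̂) = (429.6 − 424.2) / (3 × 2.307) = 0.7802; Cpl = (μ̂ − LSL) / (3σ̂) = (424.2 − 418.1) / (3 × 2.307) = 0.8814; Cpk = min(Cpu, Cpl) = 0.7802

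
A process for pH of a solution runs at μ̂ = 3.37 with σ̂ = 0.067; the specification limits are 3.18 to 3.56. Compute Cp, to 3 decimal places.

Cp = (USL − LSL) / (6σ̂) = (3.56 − 3.18) / (6 × 0.067) = 0.3800 / 0.4020 = 0.9453

0.945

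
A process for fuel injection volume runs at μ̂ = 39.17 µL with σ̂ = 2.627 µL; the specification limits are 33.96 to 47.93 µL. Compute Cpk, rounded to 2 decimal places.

0.66

Cpu = (USL − μ̂) / (3σ̂) = (47.93 − 39.17) / (3 × 2.627) = 1.1115; Cpl = (μ̂ − LSL) / (3σ̂) = (39.17 − 33.96) / (3 × 2.627) = 0.6611; Cpk = min(Cpu, Cpl) = 0.6611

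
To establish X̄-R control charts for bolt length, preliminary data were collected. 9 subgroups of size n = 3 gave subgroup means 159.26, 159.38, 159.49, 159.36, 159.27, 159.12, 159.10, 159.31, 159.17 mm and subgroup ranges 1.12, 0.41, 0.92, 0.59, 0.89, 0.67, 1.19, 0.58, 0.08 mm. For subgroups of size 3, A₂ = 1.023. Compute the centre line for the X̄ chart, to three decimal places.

X̄̄ = (159.26 + 159.38 + 159.49 + 159.36 + 159.27 + 159.12 + 159.10 + 159.31 + 159.17) / 9 = 1433.4600 / 9 = 159.2733
CL = X̄̄ = 159.2733

159.273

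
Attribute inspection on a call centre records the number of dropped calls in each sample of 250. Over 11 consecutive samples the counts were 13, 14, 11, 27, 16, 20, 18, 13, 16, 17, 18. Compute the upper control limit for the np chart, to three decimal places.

p̄ = Σdᵢ / (k·n) = 183 / (11 × 250) = 0.06655
UCL = np̄ + 3·√(np̄(1−p̄)) = 16.6364 + 3 × √(16.6364×0.93345) = 16.6364 + 3 × 3.9407 = 28.4585

28.459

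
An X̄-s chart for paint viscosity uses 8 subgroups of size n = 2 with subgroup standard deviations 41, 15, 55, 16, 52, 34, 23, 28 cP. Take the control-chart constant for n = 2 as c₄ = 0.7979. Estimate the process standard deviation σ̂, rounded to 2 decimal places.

41.36

s̄ = (41 + 15 + 55 + 16 + 52 + 34 + 23 + 28) / 8 = 33.0000
σ̂ = s̄ / c₄ = 33.0000 / 0.7979 = 41.3586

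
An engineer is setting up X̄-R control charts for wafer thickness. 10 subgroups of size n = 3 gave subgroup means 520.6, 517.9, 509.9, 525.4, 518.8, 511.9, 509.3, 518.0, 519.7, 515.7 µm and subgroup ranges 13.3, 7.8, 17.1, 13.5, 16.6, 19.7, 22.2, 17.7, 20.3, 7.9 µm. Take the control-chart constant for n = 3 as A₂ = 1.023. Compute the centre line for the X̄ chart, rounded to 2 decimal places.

X̄̄ = (520.6 + 517.9 + 509.9 + 525.4 + 518.8 + 511.9 + 509.3 + 518.0 + 519.7 + 515.7) / 10 = 5167.2000 / 10 = 516.7200
CL = X̄̄ = 516.7200

516.72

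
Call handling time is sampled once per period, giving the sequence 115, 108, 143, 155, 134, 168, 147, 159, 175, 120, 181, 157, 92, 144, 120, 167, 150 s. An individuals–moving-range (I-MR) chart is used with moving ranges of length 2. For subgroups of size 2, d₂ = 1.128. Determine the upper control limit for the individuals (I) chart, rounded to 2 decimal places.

226.85

X̄ = (115 + 108 + 143 + 155 + 134 + 168 + 147 + 159 + 175 + 120 + 181 + 157 + 92 + 144 + 120 + 167 + 150) / 17 = 143.2353
Moving ranges: 7, 35, 12, 21, 34, 21, 12, 16, 55, 61, 24, 65, 52, 24, 47, 17; M̄R̄ = 503.0000 / 16 = 31.4375
UCL = X̄ + 3·M̄R̄/d₂ = 143.2353 + 3 × 31.4375 / 1.128 = 226.8457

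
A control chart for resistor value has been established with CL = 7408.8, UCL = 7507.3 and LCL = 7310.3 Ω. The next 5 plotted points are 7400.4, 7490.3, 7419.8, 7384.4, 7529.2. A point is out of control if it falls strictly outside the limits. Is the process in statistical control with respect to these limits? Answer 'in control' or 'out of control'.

out of control

Compare each point to [7310.3, 7507.3]: sample 5 = 7529.2 > UCL.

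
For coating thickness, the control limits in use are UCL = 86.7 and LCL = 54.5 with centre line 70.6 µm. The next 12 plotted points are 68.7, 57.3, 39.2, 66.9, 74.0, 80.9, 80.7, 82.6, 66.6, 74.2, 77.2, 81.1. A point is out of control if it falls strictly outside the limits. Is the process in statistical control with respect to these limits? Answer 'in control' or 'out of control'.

Compare each point to [54.5, 86.7]: sample 3 = 39.2 < LCL.

out of control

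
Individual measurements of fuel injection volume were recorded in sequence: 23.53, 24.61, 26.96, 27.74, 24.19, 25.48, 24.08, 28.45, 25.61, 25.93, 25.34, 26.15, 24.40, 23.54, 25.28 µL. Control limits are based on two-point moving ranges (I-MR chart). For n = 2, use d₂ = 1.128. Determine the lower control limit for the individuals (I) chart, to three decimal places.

20.911

X̄ = (23.53 + 24.61 + 26.96 + 27.74 + 24.19 + 25.48 + 24.08 + 28.45 + 25.61 + 25.93 + 25.34 + 26.15 + 24.40 + 23.54 + 25.28) / 15 = 25.4193
Moving ranges: 1.08, 2.35, 0.78, 3.55, 1.29, 1.40, 4.37, 2.84, 0.32, 0.59, 0.81, 1.75, 0.86, 1.74; M̄R̄ = 23.7300 / 14 = 1.6950
LCL = X̄ − 3·M̄R̄/d₂ = 25.4193 − 3 × 1.6950 / 1.128 = 20.9114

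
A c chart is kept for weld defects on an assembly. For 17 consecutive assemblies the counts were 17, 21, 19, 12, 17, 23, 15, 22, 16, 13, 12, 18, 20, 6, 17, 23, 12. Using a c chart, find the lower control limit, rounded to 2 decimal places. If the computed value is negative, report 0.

4.41

c̄ = (17 + 21 + 19 + 12 + 17 + 23 + 15 + 22 + 16 + 13 + 12 + 18 + 20 + 6 + 17 + 23 + 12) / 17 = 283 / 17 = 16.6471
LCL = c̄ − 3√c̄ = 16.6471 − 3 × 4.0801 = 4.4068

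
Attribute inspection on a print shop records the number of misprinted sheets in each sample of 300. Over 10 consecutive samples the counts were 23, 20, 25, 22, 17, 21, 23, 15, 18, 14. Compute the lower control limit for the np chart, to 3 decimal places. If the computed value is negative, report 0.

6.899

p̄ = Σdᵢ / (k·n) = 198 / (10 × 300) = 0.06600
LCL = np̄ − 3·√(np̄(1−p̄)) = 19.8000 − 3 × 4.3004 = 6.8989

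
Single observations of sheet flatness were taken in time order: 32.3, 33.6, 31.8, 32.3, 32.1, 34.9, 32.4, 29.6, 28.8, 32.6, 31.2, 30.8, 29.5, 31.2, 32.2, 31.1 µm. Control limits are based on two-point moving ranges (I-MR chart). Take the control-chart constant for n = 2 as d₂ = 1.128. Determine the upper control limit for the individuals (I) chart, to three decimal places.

X̄ = (32.3 + 33.6 + 31.8 + 32.3 + 32.1 + 34.9 + 32.4 + 29.6 + 28.8 + 32.6 + 31.2 + 30.8 + 29.5 + 31.2 + 32.2 + 31.1) / 16 = 31.6500
Moving ranges: 1.3, 1.8, 0.5, 0.2, 2.8, 2.5, 2.8, 0.8, 3.8, 1.4, 0.4, 1.3, 1.7, 1.0, 1.1; M̄R̄ = 23.4000 / 15 = 1.5600
UCL = X̄ + 3·M̄R̄/d₂ = 31.6500 + 3 × 1.5600 / 1.128 = 35.7989

35.799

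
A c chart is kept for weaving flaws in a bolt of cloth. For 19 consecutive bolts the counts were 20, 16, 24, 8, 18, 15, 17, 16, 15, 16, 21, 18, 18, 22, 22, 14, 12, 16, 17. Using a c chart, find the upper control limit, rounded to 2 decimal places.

29.51

c̄ = (20 + 16 + 24 + 8 + 18 + 15 + 17 + 16 + 15 + 16 + 21 + 18 + 18 + 22 + 22 + 14 + 12 + 16 + 17) / 19 = 325 / 19 = 17.1053
UCL = c̄ + 3√c̄ = 17.1053 + 3 × √17.1053 = 17.1053 + 3 × 4.1359 = 29.5128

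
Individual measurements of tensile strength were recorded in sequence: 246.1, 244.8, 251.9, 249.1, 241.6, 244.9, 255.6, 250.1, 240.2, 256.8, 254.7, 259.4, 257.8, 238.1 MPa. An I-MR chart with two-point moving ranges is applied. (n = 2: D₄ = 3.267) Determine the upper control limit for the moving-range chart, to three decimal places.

Moving ranges: 1.3, 7.1, 2.8, 7.5, 3.3, 10.7, 5.5, 9.9, 16.6, 2.1, 4.7, 1.6, 19.7; M̄R̄ = 92.8000 / 13 = 7.1385
UCL_MR = D₄·M̄R̄ = 3.267 × 7.1385 = 23.3214

23.321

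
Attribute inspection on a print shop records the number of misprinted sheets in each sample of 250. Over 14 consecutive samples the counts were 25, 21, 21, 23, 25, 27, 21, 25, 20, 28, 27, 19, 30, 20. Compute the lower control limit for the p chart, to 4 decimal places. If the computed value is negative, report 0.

p̄ = Σdᵢ / (k·n) = 332 / (14 × 250) = 0.09486
LCL = p̄ − 3·√(p̄(1−p̄)/n) = 0.09486 − 3 × 0.01853 = 0.03926

0.0393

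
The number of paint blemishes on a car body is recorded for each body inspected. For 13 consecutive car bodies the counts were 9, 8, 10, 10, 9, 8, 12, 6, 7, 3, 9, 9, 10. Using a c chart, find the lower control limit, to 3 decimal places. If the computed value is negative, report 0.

0.000

c̄ = (9 + 8 + 10 + 10 + 9 + 8 + 12 + 6 + 7 + 3 + 9 + 9 + 10) / 13 = 110 / 13 = 8.4615
LCL = c̄ − 3√c̄ = 8.4615 − 3 × 2.9089 = -0.2651 → 0 (cannot be negative)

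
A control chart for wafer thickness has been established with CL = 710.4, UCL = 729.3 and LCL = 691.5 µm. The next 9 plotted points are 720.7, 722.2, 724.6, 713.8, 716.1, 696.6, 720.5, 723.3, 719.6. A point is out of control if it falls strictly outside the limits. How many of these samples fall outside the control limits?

0

All 9 points lie within [691.5, 729.3].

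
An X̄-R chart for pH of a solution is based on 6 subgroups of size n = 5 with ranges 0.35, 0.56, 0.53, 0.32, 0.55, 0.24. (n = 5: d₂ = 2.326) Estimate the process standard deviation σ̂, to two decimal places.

0.18

R̄ = (0.35 + 0.56 + 0.53 + 0.32 + 0.55 + 0.24) / 6 = 0.4250
σ̂ = R̄ / d₂ = 0.4250 / 2.326 = 0.1827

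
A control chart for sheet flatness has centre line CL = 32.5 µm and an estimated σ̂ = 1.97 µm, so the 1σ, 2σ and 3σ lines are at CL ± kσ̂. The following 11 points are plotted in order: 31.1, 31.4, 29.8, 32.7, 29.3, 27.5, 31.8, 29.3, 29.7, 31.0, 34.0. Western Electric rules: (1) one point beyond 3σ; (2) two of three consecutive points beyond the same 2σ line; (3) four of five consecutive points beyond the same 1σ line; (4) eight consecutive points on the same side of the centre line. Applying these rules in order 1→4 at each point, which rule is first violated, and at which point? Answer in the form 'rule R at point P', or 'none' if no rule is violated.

Zone of each point (C = within 1σ̂, B = 1σ̂–2σ̂, A = 2σ̂–3σ̂, * = beyond 3σ̂; sign = side of CL): 1:-C, 2:-C, 3:-B, 4:+C, 5:-B, 6:-A, 7:-C, 8:-B, 9:-B, 10:-C, 11:+C
Rule 3 (four of five consecutive points beyond the same 1σ limit) is satisfied at point 9.

rule 3 at point 9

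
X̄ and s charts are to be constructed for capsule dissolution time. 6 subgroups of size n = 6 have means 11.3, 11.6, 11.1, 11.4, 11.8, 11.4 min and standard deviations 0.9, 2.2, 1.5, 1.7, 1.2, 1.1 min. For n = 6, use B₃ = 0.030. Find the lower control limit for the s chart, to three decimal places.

0.043

s̄ = (0.9 + 2.2 + 1.5 + 1.7 + 1.2 + 1.1) / 6 = 1.4333
LCL_s = B₃·s̄ = 0.030 × 1.4333 = 0.0430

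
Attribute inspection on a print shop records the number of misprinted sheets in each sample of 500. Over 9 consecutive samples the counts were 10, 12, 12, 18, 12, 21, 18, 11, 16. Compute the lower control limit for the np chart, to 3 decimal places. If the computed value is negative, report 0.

3.209

p̄ = Σdᵢ / (k·n) = 130 / (9 × 500) = 0.02889
LCL = np̄ − 3·√(np̄(1−p̄)) = 14.4444 − 3 × 3.7453 = 3.2086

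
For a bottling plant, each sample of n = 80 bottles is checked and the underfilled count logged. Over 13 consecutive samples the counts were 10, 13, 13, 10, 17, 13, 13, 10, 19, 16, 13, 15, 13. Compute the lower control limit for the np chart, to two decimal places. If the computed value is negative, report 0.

3.42

p̄ = Σdᵢ / (k·n) = 175 / (13 × 80) = 0.16827
LCL = np̄ − 3·√(np̄(1−p̄)) = 13.4615 − 3 × 3.3461 = 3.4232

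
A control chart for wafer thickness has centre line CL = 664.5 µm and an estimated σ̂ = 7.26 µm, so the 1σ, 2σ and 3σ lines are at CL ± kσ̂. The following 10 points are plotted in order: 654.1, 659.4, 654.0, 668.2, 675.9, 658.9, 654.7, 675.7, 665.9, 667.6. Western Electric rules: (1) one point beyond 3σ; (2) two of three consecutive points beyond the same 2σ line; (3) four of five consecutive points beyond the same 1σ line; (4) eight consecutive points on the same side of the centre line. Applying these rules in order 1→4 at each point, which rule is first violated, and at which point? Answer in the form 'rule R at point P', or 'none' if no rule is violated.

Zone of each point (C = within 1σ̂, B = 1σ̂–2σ̂, A = 2σ̂–3σ̂, * = beyond 3σ̂; sign = side of CL): 1:-B, 2:-C, 3:-B, 4:+C, 5:+B, 6:-C, 7:-B, 8:+B, 9:+C, 10:+C
No rule fires across all 10 points.

none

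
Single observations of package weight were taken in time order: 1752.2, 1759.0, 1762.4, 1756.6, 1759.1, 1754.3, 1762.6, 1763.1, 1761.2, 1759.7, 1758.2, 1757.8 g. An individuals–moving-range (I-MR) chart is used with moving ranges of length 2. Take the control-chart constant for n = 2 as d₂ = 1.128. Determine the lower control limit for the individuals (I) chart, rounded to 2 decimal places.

1749.81

X̄ = (1752.2 + 1759.0 + 1762.4 + 1756.6 + 1759.1 + 1754.3 + 1762.6 + 1763.1 + 1761.2 + 1759.7 + 1758.2 + 1757.8) / 12 = 1758.8500
Moving ranges: 6.8, 3.4, 5.8, 2.5, 4.8, 8.3, 0.5, 1.9, 1.5, 1.5, 0.4; M̄R̄ = 37.4000 / 11 = 3.4000
LCL = X̄ − 3·M̄R̄/d₂ = 1758.8500 − 3 × 3.4000 / 1.128 = 1749.8074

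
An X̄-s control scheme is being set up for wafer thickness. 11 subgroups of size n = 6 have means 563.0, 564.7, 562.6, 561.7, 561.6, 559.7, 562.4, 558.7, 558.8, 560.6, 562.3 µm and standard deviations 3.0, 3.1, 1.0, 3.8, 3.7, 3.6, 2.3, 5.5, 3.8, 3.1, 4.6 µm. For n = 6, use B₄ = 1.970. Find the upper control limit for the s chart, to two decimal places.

6.72

s̄ = (3.0 + 3.1 + 1.0 + 3.8 + 3.7 + 3.6 + 2.3 + 5.5 + 3.8 + 3.1 + 4.6) / 11 = 3.4091
UCL_s = B₄·s̄ = 1.970 × 3.4091 = 6.7159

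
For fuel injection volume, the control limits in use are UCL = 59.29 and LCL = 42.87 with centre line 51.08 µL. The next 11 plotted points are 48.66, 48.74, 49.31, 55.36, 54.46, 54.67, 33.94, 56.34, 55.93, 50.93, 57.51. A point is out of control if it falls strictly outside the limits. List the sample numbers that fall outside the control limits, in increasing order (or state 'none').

Compare each point to [42.87, 59.29]: sample 7 = 33.94 < LCL.

7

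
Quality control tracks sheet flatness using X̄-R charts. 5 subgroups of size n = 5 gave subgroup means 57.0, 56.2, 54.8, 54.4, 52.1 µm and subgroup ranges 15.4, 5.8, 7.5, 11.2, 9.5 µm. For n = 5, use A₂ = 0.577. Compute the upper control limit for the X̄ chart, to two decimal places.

X̄̄ = (57.0 + 56.2 + 54.8 + 54.4 + 52.1) / 5 = 274.5000 / 5 = 54.9000
R̄ = (15.4 + 5.8 + 7.5 + 11.2 + 9.5) / 5 = 49.4000 / 5 = 9.8800
UCL = X̄̄ + A₂·R̄ = 54.9000 + 0.577 × 9.8800 = 60.6008

60.60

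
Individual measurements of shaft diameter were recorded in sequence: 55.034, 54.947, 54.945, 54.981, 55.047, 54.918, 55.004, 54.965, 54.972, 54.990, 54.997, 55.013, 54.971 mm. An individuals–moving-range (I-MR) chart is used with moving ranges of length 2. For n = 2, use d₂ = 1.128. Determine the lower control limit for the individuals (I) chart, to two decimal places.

X̄ = (55.034 + 54.947 + 54.945 + 54.981 + 55.047 + 54.918 + 55.004 + 54.965 + 54.972 + 54.990 + 54.997 + 55.013 + 54.971) / 13 = 54.9834
Moving ranges: 0.087, 0.002, 0.036, 0.066, 0.129, 0.086, 0.039, 0.007, 0.018, 0.007, 0.016, 0.042; M̄R̄ = 0.5350 / 12 = 0.0446
LCL = X̄ − 3·M̄R̄/d₂ = 54.9834 − 3 × 0.0446 / 1.128 = 54.8648

54.86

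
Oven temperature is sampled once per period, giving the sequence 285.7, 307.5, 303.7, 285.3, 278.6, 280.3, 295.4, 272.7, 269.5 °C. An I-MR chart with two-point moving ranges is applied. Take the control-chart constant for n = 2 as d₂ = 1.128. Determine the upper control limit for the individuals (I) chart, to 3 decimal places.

317.573

X̄ = (285.7 + 307.5 + 303.7 + 285.3 + 278.6 + 280.3 + 295.4 + 272.7 + 269.5) / 9 = 286.5222
Moving ranges: 21.8, 3.8, 18.4, 6.7, 1.7, 15.1, 22.7, 3.2; M̄R̄ = 93.4000 / 8 = 11.6750
UCL = X̄ + 3·M̄R̄/d₂ = 286.5222 + 3 × 11.6750 / 1.128 = 317.5728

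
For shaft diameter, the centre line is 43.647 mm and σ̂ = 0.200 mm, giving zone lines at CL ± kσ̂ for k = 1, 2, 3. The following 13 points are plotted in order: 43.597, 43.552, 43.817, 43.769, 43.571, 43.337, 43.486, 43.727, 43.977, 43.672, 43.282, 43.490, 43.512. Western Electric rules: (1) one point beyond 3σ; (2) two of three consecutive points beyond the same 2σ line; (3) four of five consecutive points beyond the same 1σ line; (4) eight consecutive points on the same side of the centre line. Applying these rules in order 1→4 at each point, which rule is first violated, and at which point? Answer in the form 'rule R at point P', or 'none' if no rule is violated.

Zone of each point (C = within 1σ̂, B = 1σ̂–2σ̂, A = 2σ̂–3σ̂, * = beyond 3σ̂; sign = side of CL): 1:-C, 2:-C, 3:+C, 4:+C, 5:-C, 6:-B, 7:-C, 8:+C, 9:+B, 10:+C, 11:-B, 12:-C, 13:-C
No rule fires across all 13 points.

none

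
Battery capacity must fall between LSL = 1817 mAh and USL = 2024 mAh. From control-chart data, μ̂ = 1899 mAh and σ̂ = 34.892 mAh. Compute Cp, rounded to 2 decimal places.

0.99

Cp = (USL − LSL) / (6σ̂) = (2024 − 1817) / (6 × 34.892) = 207.0000 / 209.3520 = 0.9888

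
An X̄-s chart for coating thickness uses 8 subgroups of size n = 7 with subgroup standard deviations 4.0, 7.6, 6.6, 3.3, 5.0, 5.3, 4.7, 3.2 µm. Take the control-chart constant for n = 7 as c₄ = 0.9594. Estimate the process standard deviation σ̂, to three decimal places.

5.173

s̄ = (4.0 + 7.6 + 6.6 + 3.3 + 5.0 + 5.3 + 4.7 + 3.2) / 8 = 4.9625
σ̂ = s̄ / c₄ = 4.9625 / 0.9594 = 5.1725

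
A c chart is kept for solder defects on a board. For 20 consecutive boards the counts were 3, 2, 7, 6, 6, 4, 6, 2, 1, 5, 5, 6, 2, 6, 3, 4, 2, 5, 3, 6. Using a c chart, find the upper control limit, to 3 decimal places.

10.348

c̄ = (3 + 2 + 7 + 6 + 6 + 4 + 6 + 2 + 1 + 5 + 5 + 6 + 2 + 6 + 3 + 4 + 2 + 5 + 3 + 6) / 20 = 84 / 20 = 4.2000
UCL = c̄ + 3√c̄ = 4.2000 + 3 × √4.2000 = 4.2000 + 3 × 2.0494 = 10.3482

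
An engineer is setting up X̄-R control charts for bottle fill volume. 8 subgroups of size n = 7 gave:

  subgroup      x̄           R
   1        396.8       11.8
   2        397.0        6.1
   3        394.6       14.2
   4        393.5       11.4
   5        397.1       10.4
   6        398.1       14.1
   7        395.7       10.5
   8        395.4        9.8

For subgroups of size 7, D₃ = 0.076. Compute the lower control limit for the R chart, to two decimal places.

0.84

R̄ = (11.8 + 6.1 + 14.2 + 11.4 + 10.4 + 14.1 + 10.5 + 9.8) / 8 = 88.3000 / 8 = 11.0375
LCL_R = D₃·R̄ = 0.076 × 11.0375 = 0.8388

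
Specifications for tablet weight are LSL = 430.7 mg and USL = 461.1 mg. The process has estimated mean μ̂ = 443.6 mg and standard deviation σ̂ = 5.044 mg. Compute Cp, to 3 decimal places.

Cp = (USL − LSL) / (6σ̂) = (461.1 − 430.7) / (6 × 5.044) = 30.4000 / 30.2640 = 1.0045

1.004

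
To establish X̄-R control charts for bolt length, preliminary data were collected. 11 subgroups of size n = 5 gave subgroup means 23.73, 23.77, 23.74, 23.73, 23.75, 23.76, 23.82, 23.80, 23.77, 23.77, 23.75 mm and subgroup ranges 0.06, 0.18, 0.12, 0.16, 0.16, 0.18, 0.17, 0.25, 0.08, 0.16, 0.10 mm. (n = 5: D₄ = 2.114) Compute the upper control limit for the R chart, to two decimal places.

0.31

R̄ = (0.06 + 0.18 + 0.12 + 0.16 + 0.16 + 0.18 + 0.17 + 0.25 + 0.08 + 0.16 + 0.10) / 11 = 1.6200 / 11 = 0.1473
UCL_R = D₄·R̄ = 2.114 × 0.1473 = 0.3113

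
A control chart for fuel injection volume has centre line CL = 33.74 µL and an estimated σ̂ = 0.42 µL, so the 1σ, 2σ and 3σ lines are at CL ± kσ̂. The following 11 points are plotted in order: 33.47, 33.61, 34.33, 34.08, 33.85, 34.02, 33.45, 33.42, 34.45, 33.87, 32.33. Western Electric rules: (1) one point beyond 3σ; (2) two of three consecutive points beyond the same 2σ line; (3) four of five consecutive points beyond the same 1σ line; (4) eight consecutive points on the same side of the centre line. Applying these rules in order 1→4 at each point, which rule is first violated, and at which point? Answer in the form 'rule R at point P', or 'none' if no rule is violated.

Zone of each point (C = within 1σ̂, B = 1σ̂–2σ̂, A = 2σ̂–3σ̂, * = beyond 3σ̂; sign = side of CL): 1:-C, 2:-C, 3:+B, 4:+C, 5:+C, 6:+C, 7:-C, 8:-C, 9:+B, 10:+C, 11:-*
Rule 1 (one point beyond the 3σ limits) is satisfied at point 11.

rule 1 at point 11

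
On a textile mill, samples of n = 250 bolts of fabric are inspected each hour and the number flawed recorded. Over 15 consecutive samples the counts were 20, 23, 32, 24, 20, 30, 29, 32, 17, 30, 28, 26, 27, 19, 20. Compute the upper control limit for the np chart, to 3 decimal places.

39.397

p̄ = Σdᵢ / (k·n) = 377 / (15 × 250) = 0.10053
UCL = np̄ + 3·√(np̄(1−p̄)) = 25.1333 + 3 × √(25.1333×0.89947) = 25.1333 + 3 × 4.7546 = 39.3973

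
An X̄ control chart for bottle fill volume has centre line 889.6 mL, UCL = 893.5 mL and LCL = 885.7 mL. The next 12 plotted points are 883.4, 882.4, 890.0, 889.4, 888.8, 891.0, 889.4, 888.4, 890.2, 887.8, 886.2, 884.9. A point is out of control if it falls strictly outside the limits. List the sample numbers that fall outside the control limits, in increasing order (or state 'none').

Compare each point to [885.7, 893.5]: sample 1 = 883.4 < LCL; sample 2 = 882.4 < LCL; sample 12 = 884.9 < LCL.

1, 2, 12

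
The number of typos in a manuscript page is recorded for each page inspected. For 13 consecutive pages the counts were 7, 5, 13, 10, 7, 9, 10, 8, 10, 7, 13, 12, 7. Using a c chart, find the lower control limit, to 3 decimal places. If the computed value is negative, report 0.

c̄ = (7 + 5 + 13 + 10 + 7 + 9 + 10 + 8 + 10 + 7 + 13 + 12 + 7) / 13 = 118 / 13 = 9.0769
LCL = c̄ − 3√c̄ = 9.0769 − 3 × 3.0128 = 0.0385

0.039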